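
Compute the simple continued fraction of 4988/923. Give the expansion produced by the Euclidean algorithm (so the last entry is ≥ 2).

4988 = 5*923 + 373
923 = 2*373 + 177
373 = 2*177 + 19
177 = 9*19 + 6
19 = 3*6 + 1
6 = 6*1 + 0  (stop)
So 4988/923 = [5; 2, 2, 9, 3, 6].

[5; 2, 2, 9, 3, 6]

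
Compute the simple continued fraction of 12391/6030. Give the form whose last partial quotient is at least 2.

[2; 18, 4, 1, 1, 2, 14]

12391 = 2*6030 + 331
6030 = 18*331 + 72
331 = 4*72 + 43
72 = 1*43 + 29
43 = 1*29 + 14
29 = 2*14 + 1
14 = 14*1 + 0  (stop)
So 12391/6030 = [2; 18, 4, 1, 1, 2, 14].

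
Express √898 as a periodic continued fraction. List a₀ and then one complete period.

[29; 1, 28, 1, 58]

a₀ = ⌊√898⌋ = 29.
With m₀=0, d₀=1 and mₖ₊₁ = dₖaₖ − mₖ, dₖ₊₁ = (n − mₖ₊₁²)/dₖ, aₖ₊₁ = ⌊(a₀+mₖ₊₁)/dₖ₊₁⌋:
  k=1: m=29, d=57, a=1
  k=2: m=28, d=2, a=28
  k=3: m=28, d=57, a=1
  k=4: m=29, d=1, a=58
d=1 and a=2a₀=58 at k=4, so the next step gives (m, d) = (29, 57) again — its k=1 value — and the period has length 4.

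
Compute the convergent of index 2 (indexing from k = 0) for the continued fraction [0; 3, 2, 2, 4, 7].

2/7

Using pₖ = aₖpₖ₋₁ + pₖ₋₂, qₖ = aₖqₖ₋₁ + qₖ₋₂ (with p₋₁=1, p₋₂=0, q₋₁=0, q₋₂=1):
  k=0: a=0, p=0, q=1
  k=1: a=3, p=1, q=3
  k=2: a=2, p=2, q=7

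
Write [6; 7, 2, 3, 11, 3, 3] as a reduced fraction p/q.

Using pₖ = aₖpₖ₋₁ + pₖ₋₂ and qₖ = aₖqₖ₋₁ + qₖ₋₂:
  k=0: a=6, p=6, q=1
  k=1: a=7, p=43, q=7
  k=2: a=2, p=92, q=15
  k=3: a=3, p=319, q=52
  k=4: a=11, p=3601, q=587
  k=5: a=3, p=11122, q=1813
  k=6: a=3, p=36967, q=6026

36967/6026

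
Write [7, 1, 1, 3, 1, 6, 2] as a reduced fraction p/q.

990/131

Using pₖ = aₖpₖ₋₁ + pₖ₋₂ and qₖ = aₖqₖ₋₁ + qₖ₋₂:
  k=0: a=7, p=7, q=1
  k=1: a=1, p=8, q=1
  k=2: a=1, p=15, q=2
  k=3: a=3, p=53, q=7
  k=4: a=1, p=68, q=9
  k=5: a=6, p=461, q=61
  k=6: a=2, p=990, q=131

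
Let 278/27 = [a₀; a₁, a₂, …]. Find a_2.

2

278 = 10·27 + 8   →  a_0 = 10
27 = 3·8 + 3   →  a_1 = 3
8 = 2·3 + 2   →  a_2 = 2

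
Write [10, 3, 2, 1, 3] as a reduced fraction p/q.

Fold from the inside: start with 3/1.
  1 + 1/3 = 4/3
  2 + 3/4 = 11/4
  3 + 4/11 = 37/11
  10 + 11/37 = 381/37

381/37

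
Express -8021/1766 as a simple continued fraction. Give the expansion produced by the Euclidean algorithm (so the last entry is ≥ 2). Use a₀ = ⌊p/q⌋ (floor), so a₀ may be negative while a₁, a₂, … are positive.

-8021 = -5*1766 + 809
1766 = 2*809 + 148
809 = 5*148 + 69
148 = 2*69 + 10
69 = 6*10 + 9
10 = 1*9 + 1
9 = 9*1 + 0  (stop)
So -8021/1766 = [-5; 2, 5, 2, 6, 1, 9].

[-5; 2, 5, 2, 6, 1, 9]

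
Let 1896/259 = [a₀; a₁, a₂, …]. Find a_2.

8

1896 = 7·259 + 83   →  a_0 = 7
259 = 3·83 + 10   →  a_1 = 3
83 = 8·10 + 3   →  a_2 = 8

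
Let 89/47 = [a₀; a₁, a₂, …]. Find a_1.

1

89 = 1·47 + 42   →  a_0 = 1
47 = 1·42 + 5   →  a_1 = 1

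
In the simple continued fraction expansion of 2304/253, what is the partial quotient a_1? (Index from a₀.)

9

2304 = 9·253 + 27   →  a_0 = 9
253 = 9·27 + 10   →  a_1 = 9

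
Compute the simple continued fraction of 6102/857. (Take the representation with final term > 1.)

[7; 8, 3, 8, 4]

6102 = 7*857 + 103
857 = 8*103 + 33
103 = 3*33 + 4
33 = 8*4 + 1
4 = 4*1 + 0  (stop)
So 6102/857 = [7; 8, 3, 8, 4].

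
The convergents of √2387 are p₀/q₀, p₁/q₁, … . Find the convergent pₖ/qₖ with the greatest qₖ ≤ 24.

√2387 = [48; 1, 5, 1, 96, …] (period length 4).
Convergents:
  p_0/q_0 = 48/1
  p_1/q_1 = 49/1
  p_2/q_2 = 293/6
  p_3/q_3 = 342/7
  p_4/q_4 = 33125/678
q_3 = 7 ≤ 24 < 678 = q_4, so the answer is 342/7.

342/7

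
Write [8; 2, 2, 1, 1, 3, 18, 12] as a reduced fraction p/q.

79766/9475

Using pₖ = aₖpₖ₋₁ + pₖ₋₂ and qₖ = aₖqₖ₋₁ + qₖ₋₂:
  k=0: a=8, p=8, q=1
  k=1: a=2, p=17, q=2
  k=2: a=2, p=42, q=5
  k=3: a=1, p=59, q=7
  k=4: a=1, p=101, q=12
  k=5: a=3, p=362, q=43
  k=6: a=18, p=6617, q=786
  k=7: a=12, p=79766, q=9475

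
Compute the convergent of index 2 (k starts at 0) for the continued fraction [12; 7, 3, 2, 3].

Using pₖ = aₖpₖ₋₁ + pₖ₋₂, qₖ = aₖqₖ₋₁ + qₖ₋₂ (with p₋₁=1, p₋₂=0, q₋₁=0, q₋₂=1):
  k=0: a=12, p=12, q=1
  k=1: a=7, p=85, q=7
  k=2: a=3, p=267, q=22

267/22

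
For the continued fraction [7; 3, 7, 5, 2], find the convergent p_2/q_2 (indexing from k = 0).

161/22

Using pₖ = aₖpₖ₋₁ + pₖ₋₂, qₖ = aₖqₖ₋₁ + qₖ₋₂ (with p₋₁=1, p₋₂=0, q₋₁=0, q₋₂=1):
  k=0: a=7, p=7, q=1
  k=1: a=3, p=22, q=3
  k=2: a=7, p=161, q=22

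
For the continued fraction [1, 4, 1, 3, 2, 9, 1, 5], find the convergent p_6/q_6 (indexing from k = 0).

Using pₖ = aₖpₖ₋₁ + pₖ₋₂, qₖ = aₖqₖ₋₁ + qₖ₋₂ (with p₋₁=1, p₋₂=0, q₋₁=0, q₋₂=1):
  k=0: a=1, p=1, q=1
  k=1: a=4, p=5, q=4
  k=2: a=1, p=6, q=5
  k=3: a=3, p=23, q=19
  k=4: a=2, p=52, q=43
  k=5: a=9, p=491, q=406
  k=6: a=1, p=543, q=449

543/449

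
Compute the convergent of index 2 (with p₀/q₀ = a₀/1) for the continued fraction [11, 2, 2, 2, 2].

57/5

Using pₖ = aₖpₖ₋₁ + pₖ₋₂, qₖ = aₖqₖ₋₁ + qₖ₋₂ (with p₋₁=1, p₋₂=0, q₋₁=0, q₋₂=1):
  k=0: a=11, p=11, q=1
  k=1: a=2, p=23, q=2
  k=2: a=2, p=57, q=5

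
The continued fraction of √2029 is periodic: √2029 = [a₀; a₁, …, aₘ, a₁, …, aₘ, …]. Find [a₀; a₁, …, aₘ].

a₀ = ⌊√2029⌋ = 45.
With m₀=0, d₀=1 and mₖ₊₁ = dₖaₖ − mₖ, dₖ₊₁ = (n − mₖ₊₁²)/dₖ, aₖ₊₁ = ⌊(a₀+mₖ₊₁)/dₖ₊₁⌋:
  k=1: m=45, d=4, a=22
  k=2: m=43, d=45, a=1
  k=3: m=2, d=45, a=1
  k=4: m=43, d=4, a=22
  k=5: m=45, d=1, a=90
d=1 and a=2a₀=90 at k=5, so the next step gives (m, d) = (45, 4) again — its k=1 value — and the period has length 5.

[45; 22, 1, 1, 22, 90]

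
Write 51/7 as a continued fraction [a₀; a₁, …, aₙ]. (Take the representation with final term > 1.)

51 = 7·7 + 2
7 = 3·2 + 1
2 = 2·1 + 0  (stop)
So 51/7 = [7; 3, 2].

[7; 3, 2]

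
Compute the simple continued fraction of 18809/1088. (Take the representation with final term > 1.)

18809 = 17×1088 + 313
1088 = 3×313 + 149
313 = 2×149 + 15
149 = 9×15 + 14
15 = 1×14 + 1
14 = 14×1 + 0  (stop)
So 18809/1088 = [17; 3, 2, 9, 1, 14].

[17; 3, 2, 9, 1, 14]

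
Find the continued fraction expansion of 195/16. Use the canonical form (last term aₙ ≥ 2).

[12; 5, 3]

195 = 12·16 + 3
16 = 5·3 + 1
3 = 3·1 + 0  (stop)
So 195/16 = [12; 5, 3].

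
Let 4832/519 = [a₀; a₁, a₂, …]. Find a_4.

4832 = 9·519 + 161   →  a_0 = 9
519 = 3·161 + 36   →  a_1 = 3
161 = 4·36 + 17   →  a_2 = 4
36 = 2·17 + 2   →  a_3 = 2
17 = 8·2 + 1   →  a_4 = 8

8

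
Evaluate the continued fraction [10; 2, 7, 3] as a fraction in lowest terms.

Using pₖ = aₖpₖ₋₁ + pₖ₋₂ and qₖ = aₖqₖ₋₁ + qₖ₋₂:
  k=0: a=10, p=10, q=1
  k=1: a=2, p=21, q=2
  k=2: a=7, p=157, q=15
  k=3: a=3, p=492, q=47

492/47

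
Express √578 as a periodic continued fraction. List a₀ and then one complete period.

a₀ = ⌊√578⌋ = 24.
With m₀=0, d₀=1 and mₖ₊₁ = dₖaₖ − mₖ, dₖ₊₁ = (n − mₖ₊₁²)/dₖ, aₖ₊₁ = ⌊(a₀+mₖ₊₁)/dₖ₊₁⌋:
  k=1: m=24, d=2, a=24
  k=2: m=24, d=1, a=48
d=1 and a=2a₀=48 at k=2, so the next step gives (m, d) = (24, 2) again — its k=1 value — and the period has length 2.

[24; 24, 48]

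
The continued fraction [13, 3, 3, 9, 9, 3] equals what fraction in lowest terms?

Fold from the inside: start with 3/1.
  9 + 1/3 = 28/3
  9 + 3/28 = 255/28
  3 + 28/255 = 793/255
  3 + 255/793 = 2634/793
  13 + 793/2634 = 35035/2634

35035/2634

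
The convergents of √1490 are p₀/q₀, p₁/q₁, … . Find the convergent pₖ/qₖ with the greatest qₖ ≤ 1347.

44738/1159

√1490 = [38; 1, 1, 1, 1, 76, …] (period length 5).
Convergents:
  p_0/q_0 = 38/1
  p_1/q_1 = 39/1
  p_2/q_2 = 77/2
  p_3/q_3 = 116/3
  p_4/q_4 = 193/5
  p_5/q_5 = 14784/383
  p_6/q_6 = 14977/388
  p_7/q_7 = 29761/771
  p_8/q_8 = 44738/1159
  p_9/q_9 = 74499/1930
q_8 = 1159 ≤ 1347 < 1930 = q_9, so the answer is 44738/1159.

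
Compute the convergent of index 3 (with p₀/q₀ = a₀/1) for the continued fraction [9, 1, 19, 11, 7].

2199/221

Using pₖ = aₖpₖ₋₁ + pₖ₋₂, qₖ = aₖqₖ₋₁ + qₖ₋₂ (with p₋₁=1, p₋₂=0, q₋₁=0, q₋₂=1):
  k=0: a=9, p=9, q=1
  k=1: a=1, p=10, q=1
  k=2: a=19, p=199, q=20
  k=3: a=11, p=2199, q=221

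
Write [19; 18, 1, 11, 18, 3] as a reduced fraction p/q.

238961/12542

Fold from the inside: start with 3/1.
  18 + 1/3 = 55/3
  11 + 3/55 = 608/55
  1 + 55/608 = 663/608
  18 + 608/663 = 12542/663
  19 + 663/12542 = 238961/12542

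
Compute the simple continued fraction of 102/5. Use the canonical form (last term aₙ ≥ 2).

102 = 20×5 + 2
5 = 2×2 + 1
2 = 2×1 + 0  (stop)
So 102/5 = [20; 2, 2].

[20; 2, 2]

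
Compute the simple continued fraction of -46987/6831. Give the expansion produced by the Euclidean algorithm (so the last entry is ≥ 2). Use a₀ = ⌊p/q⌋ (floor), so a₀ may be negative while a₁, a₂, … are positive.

-46987 = -7·6831 + 830
6831 = 8·830 + 191
830 = 4·191 + 66
191 = 2·66 + 59
66 = 1·59 + 7
59 = 8·7 + 3
7 = 2·3 + 1
3 = 3·1 + 0  (stop)
So -46987/6831 = [-7; 8, 4, 2, 1, 8, 2, 3].

[-7; 8, 4, 2, 1, 8, 2, 3]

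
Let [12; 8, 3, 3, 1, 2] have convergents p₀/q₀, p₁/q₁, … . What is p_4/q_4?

Using pₖ = aₖpₖ₋₁ + pₖ₋₂, qₖ = aₖqₖ₋₁ + qₖ₋₂ (with p₋₁=1, p₋₂=0, q₋₁=0, q₋₂=1):
  k=0: a=12, p=12, q=1
  k=1: a=8, p=97, q=8
  k=2: a=3, p=303, q=25
  k=3: a=3, p=1006, q=83
  k=4: a=1, p=1309, q=108

1309/108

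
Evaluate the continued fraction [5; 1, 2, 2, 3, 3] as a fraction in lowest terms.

Using pₖ = aₖpₖ₋₁ + pₖ₋₂ and qₖ = aₖqₖ₋₁ + qₖ₋₂:
  k=0: a=5, p=5, q=1
  k=1: a=1, p=6, q=1
  k=2: a=2, p=17, q=3
  k=3: a=2, p=40, q=7
  k=4: a=3, p=137, q=24
  k=5: a=3, p=451, q=79

451/79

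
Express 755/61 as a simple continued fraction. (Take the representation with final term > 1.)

755 = 12*61 + 23
61 = 2*23 + 15
23 = 1*15 + 8
15 = 1*8 + 7
8 = 1*7 + 1
7 = 7*1 + 0  (stop)
So 755/61 = [12; 2, 1, 1, 1, 7].

[12; 2, 1, 1, 1, 7]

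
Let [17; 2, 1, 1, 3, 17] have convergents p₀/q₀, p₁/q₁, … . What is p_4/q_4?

Using pₖ = aₖpₖ₋₁ + pₖ₋₂, qₖ = aₖqₖ₋₁ + qₖ₋₂ (with p₋₁=1, p₋₂=0, q₋₁=0, q₋₂=1):
  k=0: a=17, p=17, q=1
  k=1: a=2, p=35, q=2
  k=2: a=1, p=52, q=3
  k=3: a=1, p=87, q=5
  k=4: a=3, p=313, q=18

313/18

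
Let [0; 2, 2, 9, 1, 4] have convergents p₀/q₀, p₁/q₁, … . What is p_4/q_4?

21/52

Using pₖ = aₖpₖ₋₁ + pₖ₋₂, qₖ = aₖqₖ₋₁ + qₖ₋₂ (with p₋₁=1, p₋₂=0, q₋₁=0, q₋₂=1):
  k=0: a=0, p=0, q=1
  k=1: a=2, p=1, q=2
  k=2: a=2, p=2, q=5
  k=3: a=9, p=19, q=47
  k=4: a=1, p=21, q=52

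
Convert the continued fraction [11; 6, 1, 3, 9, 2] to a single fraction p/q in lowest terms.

5875/527

Fold from the inside: start with 2/1.
  9 + 1/2 = 19/2
  3 + 2/19 = 59/19
  1 + 19/59 = 78/59
  6 + 59/78 = 527/78
  11 + 78/527 = 5875/527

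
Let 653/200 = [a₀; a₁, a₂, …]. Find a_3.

3

653 = 3·200 + 53   →  a_0 = 3
200 = 3·53 + 41   →  a_1 = 3
53 = 1·41 + 12   →  a_2 = 1
41 = 3·12 + 5   →  a_3 = 3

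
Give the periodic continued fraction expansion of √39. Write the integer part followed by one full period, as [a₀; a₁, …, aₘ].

[6; 4, 12]

a₀ = ⌊√39⌋ = 6.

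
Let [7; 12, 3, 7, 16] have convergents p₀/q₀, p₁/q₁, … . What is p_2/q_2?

262/37

Using pₖ = aₖpₖ₋₁ + pₖ₋₂, qₖ = aₖqₖ₋₁ + qₖ₋₂ (with p₋₁=1, p₋₂=0, q₋₁=0, q₋₂=1):
  k=0: a=7, p=7, q=1
  k=1: a=12, p=85, q=12
  k=2: a=3, p=262, q=37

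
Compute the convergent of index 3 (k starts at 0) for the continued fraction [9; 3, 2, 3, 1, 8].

223/24

Using pₖ = aₖpₖ₋₁ + pₖ₋₂, qₖ = aₖqₖ₋₁ + qₖ₋₂ (with p₋₁=1, p₋₂=0, q₋₁=0, q₋₂=1):
  k=0: a=9, p=9, q=1
  k=1: a=3, p=28, q=3
  k=2: a=2, p=65, q=7
  k=3: a=3, p=223, q=24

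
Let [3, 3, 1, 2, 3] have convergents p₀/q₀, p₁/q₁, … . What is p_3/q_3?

36/11

Using pₖ = aₖpₖ₋₁ + pₖ₋₂, qₖ = aₖqₖ₋₁ + qₖ₋₂ (with p₋₁=1, p₋₂=0, q₋₁=0, q₋₂=1):
  k=0: a=3, p=3, q=1
  k=1: a=3, p=10, q=3
  k=2: a=1, p=13, q=4
  k=3: a=2, p=36, q=11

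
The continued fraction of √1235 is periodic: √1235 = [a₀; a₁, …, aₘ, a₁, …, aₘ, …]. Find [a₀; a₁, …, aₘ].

[35; 7, 70]

a₀ = ⌊√1235⌋ = 35.
With m₀=0, d₀=1 and mₖ₊₁ = dₖaₖ − mₖ, dₖ₊₁ = (n − mₖ₊₁²)/dₖ, aₖ₊₁ = ⌊(a₀+mₖ₊₁)/dₖ₊₁⌋:
  k=1: m=35, d=10, a=7
  k=2: m=35, d=1, a=70
d=1 and a=2a₀=70 at k=2, so the next step gives (m, d) = (35, 10) again — its k=1 value — and the period has length 2.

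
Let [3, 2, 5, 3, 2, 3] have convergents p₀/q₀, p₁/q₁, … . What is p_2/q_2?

Using pₖ = aₖpₖ₋₁ + pₖ₋₂, qₖ = aₖqₖ₋₁ + qₖ₋₂ (with p₋₁=1, p₋₂=0, q₋₁=0, q₋₂=1):
  k=0: a=3, p=3, q=1
  k=1: a=2, p=7, q=2
  k=2: a=5, p=38, q=11

38/11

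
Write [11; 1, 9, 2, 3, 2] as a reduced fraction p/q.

1988/167

Fold from the inside: start with 2/1.
  3 + 1/2 = 7/2
  2 + 2/7 = 16/7
  9 + 7/16 = 151/16
  1 + 16/151 = 167/151
  11 + 151/167 = 1988/167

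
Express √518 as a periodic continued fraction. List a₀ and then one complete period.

[22; 1, 3, 6, 3, 1, 44]

a₀ = ⌊√518⌋ = 22.
With m₀=0, d₀=1 and mₖ₊₁ = dₖaₖ − mₖ, dₖ₊₁ = (n − mₖ₊₁²)/dₖ, aₖ₊₁ = ⌊(a₀+mₖ₊₁)/dₖ₊₁⌋:
  k=1: m=22, d=34, a=1
  k=2: m=12, d=11, a=3
  k=3: m=21, d=7, a=6
  k=4: m=21, d=11, a=3
  k=5: m=12, d=34, a=1
  k=6: m=22, d=1, a=44
d=1 and a=2a₀=44 at k=6, so the next step gives (m, d) = (22, 34) again — its k=1 value — and the period has length 6.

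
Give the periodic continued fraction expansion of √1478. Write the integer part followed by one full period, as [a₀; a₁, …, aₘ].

a₀ = ⌊√1478⌋ = 38.
With m₀=0, d₀=1 and mₖ₊₁ = dₖaₖ − mₖ, dₖ₊₁ = (n − mₖ₊₁²)/dₖ, aₖ₊₁ = ⌊(a₀+mₖ₊₁)/dₖ₊₁⌋:
  k=1: m=38, d=34, a=2
  k=2: m=30, d=17, a=4
  k=3: m=38, d=2, a=38
  k=4: m=38, d=17, a=4
  k=5: m=30, d=34, a=2
  k=6: m=38, d=1, a=76
d=1 and a=2a₀=76 at k=6, so the next step gives (m, d) = (38, 34) again — its k=1 value — and the period has length 6.

[38; 2, 4, 38, 4, 2, 76]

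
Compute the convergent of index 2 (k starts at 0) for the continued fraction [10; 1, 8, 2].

98/9

Using pₖ = aₖpₖ₋₁ + pₖ₋₂, qₖ = aₖqₖ₋₁ + qₖ₋₂ (with p₋₁=1, p₋₂=0, q₋₁=0, q₋₂=1):
  k=0: a=10, p=10, q=1
  k=1: a=1, p=11, q=1
  k=2: a=8, p=98, q=9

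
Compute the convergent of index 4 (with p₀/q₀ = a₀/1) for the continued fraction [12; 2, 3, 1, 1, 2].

199/16

Using pₖ = aₖpₖ₋₁ + pₖ₋₂, qₖ = aₖqₖ₋₁ + qₖ₋₂ (with p₋₁=1, p₋₂=0, q₋₁=0, q₋₂=1):
  k=0: a=12, p=12, q=1
  k=1: a=2, p=25, q=2
  k=2: a=3, p=87, q=7
  k=3: a=1, p=112, q=9
  k=4: a=1, p=199, q=16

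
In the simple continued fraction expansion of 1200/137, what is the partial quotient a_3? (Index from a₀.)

6

1200 = 8·137 + 104   →  a_0 = 8
137 = 1·104 + 33   →  a_1 = 1
104 = 3·33 + 5   →  a_2 = 3
33 = 6·5 + 3   →  a_3 = 6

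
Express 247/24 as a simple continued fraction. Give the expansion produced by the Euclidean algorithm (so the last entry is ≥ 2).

247 = 10×24 + 7
24 = 3×7 + 3
7 = 2×3 + 1
3 = 3×1 + 0  (stop)
So 247/24 = [10; 3, 2, 3].

[10; 3, 2, 3]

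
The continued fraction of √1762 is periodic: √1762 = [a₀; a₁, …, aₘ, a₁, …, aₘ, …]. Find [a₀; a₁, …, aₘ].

a₀ = ⌊√1762⌋ = 41.
With m₀=0, d₀=1 and mₖ₊₁ = dₖaₖ − mₖ, dₖ₊₁ = (n − mₖ₊₁²)/dₖ, aₖ₊₁ = ⌊(a₀+mₖ₊₁)/dₖ₊₁⌋:
  k=1: m=41, d=81, a=1
  k=2: m=40, d=2, a=40
  k=3: m=40, d=81, a=1
  k=4: m=41, d=1, a=82
d=1 and a=2a₀=82 at k=4, so the next step gives (m, d) = (41, 81) again — its k=1 value — and the period has length 4.

[41; 1, 40, 1, 82]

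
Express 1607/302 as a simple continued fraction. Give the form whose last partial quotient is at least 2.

1607 = 5*302 + 97
302 = 3*97 + 11
97 = 8*11 + 9
11 = 1*9 + 2
9 = 4*2 + 1
2 = 2*1 + 0  (stop)
So 1607/302 = [5; 3, 8, 1, 4, 2].

[5; 3, 8, 1, 4, 2]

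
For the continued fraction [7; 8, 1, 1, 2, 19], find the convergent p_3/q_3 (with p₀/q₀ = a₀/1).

Using pₖ = aₖpₖ₋₁ + pₖ₋₂, qₖ = aₖqₖ₋₁ + qₖ₋₂ (with p₋₁=1, p₋₂=0, q₋₁=0, q₋₂=1):
  k=0: a=7, p=7, q=1
  k=1: a=8, p=57, q=8
  k=2: a=1, p=64, q=9
  k=3: a=1, p=121, q=17

121/17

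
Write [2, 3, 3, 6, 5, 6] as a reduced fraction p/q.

4633/2013

Fold from the inside: start with 6/1.
  5 + 1/6 = 31/6
  6 + 6/31 = 192/31
  3 + 31/192 = 607/192
  3 + 192/607 = 2013/607
  2 + 607/2013 = 4633/2013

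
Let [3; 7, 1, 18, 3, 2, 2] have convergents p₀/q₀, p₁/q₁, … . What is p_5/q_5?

Using pₖ = aₖpₖ₋₁ + pₖ₋₂, qₖ = aₖqₖ₋₁ + qₖ₋₂ (with p₋₁=1, p₋₂=0, q₋₁=0, q₋₂=1):
  k=0: a=3, p=3, q=1
  k=1: a=7, p=22, q=7
  k=2: a=1, p=25, q=8
  k=3: a=18, p=472, q=151
  k=4: a=3, p=1441, q=461
  k=5: a=2, p=3354, q=1073

3354/1073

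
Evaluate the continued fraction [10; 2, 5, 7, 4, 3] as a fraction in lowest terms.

Using pₖ = aₖpₖ₋₁ + pₖ₋₂ and qₖ = aₖqₖ₋₁ + qₖ₋₂:
  k=0: a=10, p=10, q=1
  k=1: a=2, p=21, q=2
  k=2: a=5, p=115, q=11
  k=3: a=7, p=826, q=79
  k=4: a=4, p=3419, q=327
  k=5: a=3, p=11083, q=1060

11083/1060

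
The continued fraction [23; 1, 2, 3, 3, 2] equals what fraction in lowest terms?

1801/76

Using pₖ = aₖpₖ₋₁ + pₖ₋₂ and qₖ = aₖqₖ₋₁ + qₖ₋₂:
  k=0: a=23, p=23, q=1
  k=1: a=1, p=24, q=1
  k=2: a=2, p=71, q=3
  k=3: a=3, p=237, q=10
  k=4: a=3, p=782, q=33
  k=5: a=2, p=1801, q=76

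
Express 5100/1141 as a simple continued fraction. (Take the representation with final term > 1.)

5100 = 4×1141 + 536
1141 = 2×536 + 69
536 = 7×69 + 53
69 = 1×53 + 16
53 = 3×16 + 5
16 = 3×5 + 1
5 = 5×1 + 0  (stop)
So 5100/1141 = [4; 2, 7, 1, 3, 3, 5].

[4; 2, 7, 1, 3, 3, 5]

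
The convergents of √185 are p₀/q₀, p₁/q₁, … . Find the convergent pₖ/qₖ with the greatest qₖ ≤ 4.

41/3

√185 = [13; 1, 1, 1, 1, 26, …] (period length 5).
Convergents:
  p_0/q_0 = 13/1
  p_1/q_1 = 14/1
  p_2/q_2 = 27/2
  p_3/q_3 = 41/3
  p_4/q_4 = 68/5
q_3 = 3 ≤ 4 < 5 = q_4, so the answer is 41/3.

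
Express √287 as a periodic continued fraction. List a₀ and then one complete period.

a₀ = ⌊√287⌋ = 16.
With m₀=0, d₀=1 and mₖ₊₁ = dₖaₖ − mₖ, dₖ₊₁ = (n − mₖ₊₁²)/dₖ, aₖ₊₁ = ⌊(a₀+mₖ₊₁)/dₖ₊₁⌋:
  k=1: m=16, d=31, a=1
  k=2: m=15, d=2, a=15
  k=3: m=15, d=31, a=1
  k=4: m=16, d=1, a=32
d=1 and a=2a₀=32 at k=4, so the next step gives (m, d) = (16, 31) again — its k=1 value — and the period has length 4.

[16; 1, 15, 1, 32]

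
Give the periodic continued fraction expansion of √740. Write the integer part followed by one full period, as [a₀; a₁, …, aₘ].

a₀ = ⌊√740⌋ = 27.
With m₀=0, d₀=1 and mₖ₊₁ = dₖaₖ − mₖ, dₖ₊₁ = (n − mₖ₊₁²)/dₖ, aₖ₊₁ = ⌊(a₀+mₖ₊₁)/dₖ₊₁⌋:
  k=1: m=27, d=11, a=4
  k=2: m=17, d=41, a=1
  k=3: m=24, d=4, a=12
  k=4: m=24, d=41, a=1
  k=5: m=17, d=11, a=4
  k=6: m=27, d=1, a=54
d=1 and a=2a₀=54 at k=6, so the next step gives (m, d) = (27, 11) again — its k=1 value — and the period has length 6.

[27; 4, 1, 12, 1, 4, 54]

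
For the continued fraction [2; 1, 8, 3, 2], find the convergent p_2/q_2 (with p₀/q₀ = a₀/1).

Using pₖ = aₖpₖ₋₁ + pₖ₋₂, qₖ = aₖqₖ₋₁ + qₖ₋₂ (with p₋₁=1, p₋₂=0, q₋₁=0, q₋₂=1):
  k=0: a=2, p=2, q=1
  k=1: a=1, p=3, q=1
  k=2: a=8, p=26, q=9

26/9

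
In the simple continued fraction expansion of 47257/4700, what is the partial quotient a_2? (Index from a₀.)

47257 = 10·4700 + 257   →  a_0 = 10
4700 = 18·257 + 74   →  a_1 = 18
257 = 3·74 + 35   →  a_2 = 3

3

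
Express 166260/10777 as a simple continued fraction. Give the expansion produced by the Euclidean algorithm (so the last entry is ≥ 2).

[15; 2, 2, 1, 15, 3, 10, 3]

166260 = 15*10777 + 4605
10777 = 2*4605 + 1567
4605 = 2*1567 + 1471
1567 = 1*1471 + 96
1471 = 15*96 + 31
96 = 3*31 + 3
31 = 10*3 + 1
3 = 3*1 + 0  (stop)
So 166260/10777 = [15; 2, 2, 1, 15, 3, 10, 3].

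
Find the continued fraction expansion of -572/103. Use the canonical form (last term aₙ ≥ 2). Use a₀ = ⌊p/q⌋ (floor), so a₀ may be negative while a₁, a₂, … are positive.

[-6; 2, 4, 5, 2]

-572 = -6·103 + 46
103 = 2·46 + 11
46 = 4·11 + 2
11 = 5·2 + 1
2 = 2·1 + 0  (stop)
So -572/103 = [-6; 2, 4, 5, 2].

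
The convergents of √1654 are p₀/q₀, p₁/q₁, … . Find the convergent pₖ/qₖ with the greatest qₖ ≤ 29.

122/3

√1654 = [40; 1, 2, 40, 2, 1, 80, …] (period length 6).
Convergents:
  p_0/q_0 = 40/1
  p_1/q_1 = 41/1
  p_2/q_2 = 122/3
  p_3/q_3 = 4921/121
q_2 = 3 ≤ 29 < 121 = q_3, so the answer is 122/3.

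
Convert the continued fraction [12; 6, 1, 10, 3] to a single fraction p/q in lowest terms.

Using pₖ = aₖpₖ₋₁ + pₖ₋₂ and qₖ = aₖqₖ₋₁ + qₖ₋₂:
  k=0: a=12, p=12, q=1
  k=1: a=6, p=73, q=6
  k=2: a=1, p=85, q=7
  k=3: a=10, p=923, q=76
  k=4: a=3, p=2854, q=235

2854/235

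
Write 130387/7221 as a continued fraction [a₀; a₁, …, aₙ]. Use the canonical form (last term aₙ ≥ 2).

[18; 17, 1, 1, 1, 9, 14]

130387 = 18·7221 + 409
7221 = 17·409 + 268
409 = 1·268 + 141
268 = 1·141 + 127
141 = 1·127 + 14
127 = 9·14 + 1
14 = 14·1 + 0  (stop)
So 130387/7221 = [18; 17, 1, 1, 1, 9, 14].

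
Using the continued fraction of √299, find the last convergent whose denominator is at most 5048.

√299 = [17; 3, 2, 3, 34, …] (period length 4).
Convergents:
  p_0/q_0 = 17/1
  p_1/q_1 = 52/3
  p_2/q_2 = 121/7
  p_3/q_3 = 415/24
  p_4/q_4 = 14231/823
  p_5/q_5 = 43108/2493
  p_6/q_6 = 100447/5809
q_5 = 2493 ≤ 5048 < 5809 = q_6, so the answer is 43108/2493.

43108/2493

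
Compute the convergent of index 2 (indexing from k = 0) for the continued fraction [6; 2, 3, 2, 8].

Using pₖ = aₖpₖ₋₁ + pₖ₋₂, qₖ = aₖqₖ₋₁ + qₖ₋₂ (with p₋₁=1, p₋₂=0, q₋₁=0, q₋₂=1):
  k=0: a=6, p=6, q=1
  k=1: a=2, p=13, q=2
  k=2: a=3, p=45, q=7

45/7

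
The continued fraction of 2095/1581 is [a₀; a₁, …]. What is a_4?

1

2095 = 1·1581 + 514   →  a_0 = 1
1581 = 3·514 + 39   →  a_1 = 3
514 = 13·39 + 7   →  a_2 = 13
39 = 5·7 + 4   →  a_3 = 5
7 = 1·4 + 3   →  a_4 = 1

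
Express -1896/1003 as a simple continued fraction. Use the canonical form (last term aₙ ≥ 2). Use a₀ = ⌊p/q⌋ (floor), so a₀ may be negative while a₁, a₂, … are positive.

[-2; 9, 8, 2, 6]

-1896 = -2·1003 + 110
1003 = 9·110 + 13
110 = 8·13 + 6
13 = 2·6 + 1
6 = 6·1 + 0  (stop)
So -1896/1003 = [-2; 9, 8, 2, 6].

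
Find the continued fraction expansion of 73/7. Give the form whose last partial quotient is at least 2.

73 = 10*7 + 3
7 = 2*3 + 1
3 = 3*1 + 0  (stop)
So 73/7 = [10; 2, 3].

[10; 2, 3]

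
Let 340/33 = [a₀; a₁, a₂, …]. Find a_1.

3

340 = 10·33 + 10   →  a_0 = 10
33 = 3·10 + 3   →  a_1 = 3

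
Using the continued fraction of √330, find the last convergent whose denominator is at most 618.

3942/217

√330 = [18; 6, 36, …] (period length 2).
Convergents:
  p_0/q_0 = 18/1
  p_1/q_1 = 109/6
  p_2/q_2 = 3942/217
  p_3/q_3 = 23761/1308
q_2 = 217 ≤ 618 < 1308 = q_3, so the answer is 3942/217.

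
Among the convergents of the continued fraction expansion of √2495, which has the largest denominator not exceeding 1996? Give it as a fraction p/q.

√2495 = [49; 1, 18, 1, 98, …] (period length 4).
Convergents:
  p_0/q_0 = 49/1
  p_1/q_1 = 50/1
  p_2/q_2 = 949/19
  p_3/q_3 = 999/20
  p_4/q_4 = 98851/1979
  p_5/q_5 = 99850/1999
q_4 = 1979 ≤ 1996 < 1999 = q_5, so the answer is 98851/1979.

98851/1979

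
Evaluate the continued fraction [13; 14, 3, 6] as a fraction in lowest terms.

3555/272

Using pₖ = aₖpₖ₋₁ + pₖ₋₂ and qₖ = aₖqₖ₋₁ + qₖ₋₂:
  k=0: a=13, p=13, q=1
  k=1: a=14, p=183, q=14
  k=2: a=3, p=562, q=43
  k=3: a=6, p=3555, q=272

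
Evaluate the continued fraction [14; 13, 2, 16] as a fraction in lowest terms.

Using pₖ = aₖpₖ₋₁ + pₖ₋₂ and qₖ = aₖqₖ₋₁ + qₖ₋₂:
  k=0: a=14, p=14, q=1
  k=1: a=13, p=183, q=13
  k=2: a=2, p=380, q=27
  k=3: a=16, p=6263, q=445

6263/445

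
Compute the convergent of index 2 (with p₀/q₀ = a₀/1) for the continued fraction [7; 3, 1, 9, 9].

Using pₖ = aₖpₖ₋₁ + pₖ₋₂, qₖ = aₖqₖ₋₁ + qₖ₋₂ (with p₋₁=1, p₋₂=0, q₋₁=0, q₋₂=1):
  k=0: a=7, p=7, q=1
  k=1: a=3, p=22, q=3
  k=2: a=1, p=29, q=4

29/4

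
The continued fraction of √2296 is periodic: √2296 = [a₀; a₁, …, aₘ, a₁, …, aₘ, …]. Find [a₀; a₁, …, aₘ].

a₀ = ⌊√2296⌋ = 47.
With m₀=0, d₀=1 and mₖ₊₁ = dₖaₖ − mₖ, dₖ₊₁ = (n − mₖ₊₁²)/dₖ, aₖ₊₁ = ⌊(a₀+mₖ₊₁)/dₖ₊₁⌋:
  k=1: m=47, d=87, a=1
  k=2: m=40, d=8, a=10
  k=3: m=40, d=87, a=1
  k=4: m=47, d=1, a=94
d=1 and a=2a₀=94 at k=4, so the next step gives (m, d) = (47, 87) again — its k=1 value — and the period has length 4.

[47; 1, 10, 1, 94]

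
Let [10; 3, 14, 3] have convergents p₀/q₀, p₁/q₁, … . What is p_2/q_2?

Using pₖ = aₖpₖ₋₁ + pₖ₋₂, qₖ = aₖqₖ₋₁ + qₖ₋₂ (with p₋₁=1, p₋₂=0, q₋₁=0, q₋₂=1):
  k=0: a=10, p=10, q=1
  k=1: a=3, p=31, q=3
  k=2: a=14, p=444, q=43

444/43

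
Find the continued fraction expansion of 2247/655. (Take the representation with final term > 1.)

[3; 2, 3, 10, 9]

2247 = 3*655 + 282
655 = 2*282 + 91
282 = 3*91 + 9
91 = 10*9 + 1
9 = 9*1 + 0  (stop)
So 2247/655 = [3; 2, 3, 10, 9].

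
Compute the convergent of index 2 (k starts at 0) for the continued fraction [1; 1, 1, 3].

Using pₖ = aₖpₖ₋₁ + pₖ₋₂, qₖ = aₖqₖ₋₁ + qₖ₋₂ (with p₋₁=1, p₋₂=0, q₋₁=0, q₋₂=1):
  k=0: a=1, p=1, q=1
  k=1: a=1, p=2, q=1
  k=2: a=1, p=3, q=2

3/2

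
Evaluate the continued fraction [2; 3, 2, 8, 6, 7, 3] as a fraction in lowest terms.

Using pₖ = aₖpₖ₋₁ + pₖ₋₂ and qₖ = aₖqₖ₋₁ + qₖ₋₂:
  k=0: a=2, p=2, q=1
  k=1: a=3, p=7, q=3
  k=2: a=2, p=16, q=7
  k=3: a=8, p=135, q=59
  k=4: a=6, p=826, q=361
  k=5: a=7, p=5917, q=2586
  k=6: a=3, p=18577, q=8119

18577/8119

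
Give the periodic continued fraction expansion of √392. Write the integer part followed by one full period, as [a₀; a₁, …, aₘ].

[19; 1, 3, 1, 38]

a₀ = ⌊√392⌋ = 19.
With m₀=0, d₀=1 and mₖ₊₁ = dₖaₖ − mₖ, dₖ₊₁ = (n − mₖ₊₁²)/dₖ, aₖ₊₁ = ⌊(a₀+mₖ₊₁)/dₖ₊₁⌋:
  k=1: m=19, d=31, a=1
  k=2: m=12, d=8, a=3
  k=3: m=12, d=31, a=1
  k=4: m=19, d=1, a=38
d=1 and a=2a₀=38 at k=4, so the next step gives (m, d) = (19, 31) again — its k=1 value — and the period has length 4.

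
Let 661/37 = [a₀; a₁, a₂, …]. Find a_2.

661 = 17·37 + 32   →  a_0 = 17
37 = 1·32 + 5   →  a_1 = 1
32 = 6·5 + 2   →  a_2 = 6

6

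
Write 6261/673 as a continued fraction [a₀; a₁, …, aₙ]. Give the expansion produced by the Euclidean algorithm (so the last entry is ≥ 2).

[9; 3, 3, 2, 1, 9, 2]

6261 = 9·673 + 204
673 = 3·204 + 61
204 = 3·61 + 21
61 = 2·21 + 19
21 = 1·19 + 2
19 = 9·2 + 1
2 = 2·1 + 0  (stop)
So 6261/673 = [9; 3, 3, 2, 1, 9, 2].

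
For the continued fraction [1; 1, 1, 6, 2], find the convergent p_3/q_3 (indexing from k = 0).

20/13

Using pₖ = aₖpₖ₋₁ + pₖ₋₂, qₖ = aₖqₖ₋₁ + qₖ₋₂ (with p₋₁=1, p₋₂=0, q₋₁=0, q₋₂=1):
  k=0: a=1, p=1, q=1
  k=1: a=1, p=2, q=1
  k=2: a=1, p=3, q=2
  k=3: a=6, p=20, q=13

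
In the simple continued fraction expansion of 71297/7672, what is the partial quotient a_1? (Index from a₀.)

3

71297 = 9·7672 + 2249   →  a_0 = 9
7672 = 3·2249 + 925   →  a_1 = 3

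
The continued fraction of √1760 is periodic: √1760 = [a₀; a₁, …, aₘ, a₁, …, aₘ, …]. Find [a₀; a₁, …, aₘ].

[41; 1, 19, 1, 82]

a₀ = ⌊√1760⌋ = 41.
With m₀=0, d₀=1 and mₖ₊₁ = dₖaₖ − mₖ, dₖ₊₁ = (n − mₖ₊₁²)/dₖ, aₖ₊₁ = ⌊(a₀+mₖ₊₁)/dₖ₊₁⌋:
  k=1: m=41, d=79, a=1
  k=2: m=38, d=4, a=19
  k=3: m=38, d=79, a=1
  k=4: m=41, d=1, a=82
d=1 and a=2a₀=82 at k=4, so the next step gives (m, d) = (41, 79) again — its k=1 value — and the period has length 4.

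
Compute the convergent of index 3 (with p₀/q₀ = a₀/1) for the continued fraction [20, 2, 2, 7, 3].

755/37

Using pₖ = aₖpₖ₋₁ + pₖ₋₂, qₖ = aₖqₖ₋₁ + qₖ₋₂ (with p₋₁=1, p₋₂=0, q₋₁=0, q₋₂=1):
  k=0: a=20, p=20, q=1
  k=1: a=2, p=41, q=2
  k=2: a=2, p=102, q=5
  k=3: a=7, p=755, q=37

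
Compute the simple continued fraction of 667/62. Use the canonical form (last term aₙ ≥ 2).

[10; 1, 3, 7, 2]

667 = 10*62 + 47
62 = 1*47 + 15
47 = 3*15 + 2
15 = 7*2 + 1
2 = 2*1 + 0  (stop)
So 667/62 = [10; 1, 3, 7, 2].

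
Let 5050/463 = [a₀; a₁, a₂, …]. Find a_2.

9

5050 = 10·463 + 420   →  a_0 = 10
463 = 1·420 + 43   →  a_1 = 1
420 = 9·43 + 33   →  a_2 = 9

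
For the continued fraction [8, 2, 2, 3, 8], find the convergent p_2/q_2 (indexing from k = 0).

Using pₖ = aₖpₖ₋₁ + pₖ₋₂, qₖ = aₖqₖ₋₁ + qₖ₋₂ (with p₋₁=1, p₋₂=0, q₋₁=0, q₋₂=1):
  k=0: a=8, p=8, q=1
  k=1: a=2, p=17, q=2
  k=2: a=2, p=42, q=5

42/5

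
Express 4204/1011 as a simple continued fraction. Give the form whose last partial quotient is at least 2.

[4; 6, 3, 7, 3, 2]

4204 = 4*1011 + 160
1011 = 6*160 + 51
160 = 3*51 + 7
51 = 7*7 + 2
7 = 3*2 + 1
2 = 2*1 + 0  (stop)
So 4204/1011 = [4; 6, 3, 7, 3, 2].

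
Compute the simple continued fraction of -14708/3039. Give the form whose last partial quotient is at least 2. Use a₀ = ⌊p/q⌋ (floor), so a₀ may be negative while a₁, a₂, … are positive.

[-5; 6, 4, 6, 6, 3]

-14708 = -5×3039 + 487
3039 = 6×487 + 117
487 = 4×117 + 19
117 = 6×19 + 3
19 = 6×3 + 1
3 = 3×1 + 0  (stop)
So -14708/3039 = [-5; 6, 4, 6, 6, 3].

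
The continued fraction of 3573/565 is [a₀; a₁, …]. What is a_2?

3573 = 6·565 + 183   →  a_0 = 6
565 = 3·183 + 16   →  a_1 = 3
183 = 11·16 + 7   →  a_2 = 11

11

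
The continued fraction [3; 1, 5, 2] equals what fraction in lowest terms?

50/13

Using pₖ = aₖpₖ₋₁ + pₖ₋₂ and qₖ = aₖqₖ₋₁ + qₖ₋₂:
  k=0: a=3, p=3, q=1
  k=1: a=1, p=4, q=1
  k=2: a=5, p=23, q=6
  k=3: a=2, p=50, q=13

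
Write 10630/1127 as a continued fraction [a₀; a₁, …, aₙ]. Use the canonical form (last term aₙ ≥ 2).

[9; 2, 3, 5, 2, 6, 2]

10630 = 9·1127 + 487
1127 = 2·487 + 153
487 = 3·153 + 28
153 = 5·28 + 13
28 = 2·13 + 2
13 = 6·2 + 1
2 = 2·1 + 0  (stop)
So 10630/1127 = [9; 2, 3, 5, 2, 6, 2].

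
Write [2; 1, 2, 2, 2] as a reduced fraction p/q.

46/17

Using pₖ = aₖpₖ₋₁ + pₖ₋₂ and qₖ = aₖqₖ₋₁ + qₖ₋₂:
  k=0: a=2, p=2, q=1
  k=1: a=1, p=3, q=1
  k=2: a=2, p=8, q=3
  k=3: a=2, p=19, q=7
  k=4: a=2, p=46, q=17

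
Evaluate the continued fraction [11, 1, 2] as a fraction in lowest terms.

35/3

Fold from the inside: start with 2/1.
  1 + 1/2 = 3/2
  11 + 2/3 = 35/3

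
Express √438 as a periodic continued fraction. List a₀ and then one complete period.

a₀ = ⌊√438⌋ = 20.
With m₀=0, d₀=1 and mₖ₊₁ = dₖaₖ − mₖ, dₖ₊₁ = (n − mₖ₊₁²)/dₖ, aₖ₊₁ = ⌊(a₀+mₖ₊₁)/dₖ₊₁⌋:
  k=1: m=20, d=38, a=1
  k=2: m=18, d=3, a=12
  k=3: m=18, d=38, a=1
  k=4: m=20, d=1, a=40
d=1 and a=2a₀=40 at k=4, so the next step gives (m, d) = (20, 38) again — its k=1 value — and the period has length 4.

[20; 1, 12, 1, 40]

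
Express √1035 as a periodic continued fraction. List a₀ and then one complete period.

a₀ = ⌊√1035⌋ = 32.
With m₀=0, d₀=1 and mₖ₊₁ = dₖaₖ − mₖ, dₖ₊₁ = (n − mₖ₊₁²)/dₖ, aₖ₊₁ = ⌊(a₀+mₖ₊₁)/dₖ₊₁⌋:
  k=1: m=32, d=11, a=5
  k=2: m=23, d=46, a=1
  k=3: m=23, d=11, a=5
  k=4: m=32, d=1, a=64
d=1 and a=2a₀=64 at k=4, so the next step gives (m, d) = (32, 11) again — its k=1 value — and the period has length 4.

[32; 5, 1, 5, 64]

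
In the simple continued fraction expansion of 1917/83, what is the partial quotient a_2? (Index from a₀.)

2

1917 = 23·83 + 8   →  a_0 = 23
83 = 10·8 + 3   →  a_1 = 10
8 = 2·3 + 2   →  a_2 = 2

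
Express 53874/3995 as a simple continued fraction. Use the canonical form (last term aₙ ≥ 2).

53874 = 13*3995 + 1939
3995 = 2*1939 + 117
1939 = 16*117 + 67
117 = 1*67 + 50
67 = 1*50 + 17
50 = 2*17 + 16
17 = 1*16 + 1
16 = 16*1 + 0  (stop)
So 53874/3995 = [13; 2, 16, 1, 1, 2, 1, 16].

[13; 2, 16, 1, 1, 2, 1, 16]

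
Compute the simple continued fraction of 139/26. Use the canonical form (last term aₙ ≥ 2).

139 = 5*26 + 9
26 = 2*9 + 8
9 = 1*8 + 1
8 = 8*1 + 0  (stop)
So 139/26 = [5; 2, 1, 8].

[5; 2, 1, 8]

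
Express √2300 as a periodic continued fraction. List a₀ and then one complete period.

a₀ = ⌊√2300⌋ = 47.
With m₀=0, d₀=1 and mₖ₊₁ = dₖaₖ − mₖ, dₖ₊₁ = (n − mₖ₊₁²)/dₖ, aₖ₊₁ = ⌊(a₀+mₖ₊₁)/dₖ₊₁⌋:
  k=1: m=47, d=91, a=1
  k=2: m=44, d=4, a=22
  k=3: m=44, d=91, a=1
  k=4: m=47, d=1, a=94
d=1 and a=2a₀=94 at k=4, so the next step gives (m, d) = (47, 91) again — its k=1 value — and the period has length 4.

[47; 1, 22, 1, 94]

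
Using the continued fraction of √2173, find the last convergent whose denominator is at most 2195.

√2173 = [46; 1, 1, 1, 1, 1, 1, 92, …] (period length 7).
Convergents:
  p_0/q_0 = 46/1
  p_1/q_1 = 47/1
  p_2/q_2 = 93/2
  p_3/q_3 = 140/3
  p_4/q_4 = 233/5
  p_5/q_5 = 373/8
  p_6/q_6 = 606/13
  p_7/q_7 = 56125/1204
  p_8/q_8 = 56731/1217
  p_9/q_9 = 112856/2421
q_8 = 1217 ≤ 2195 < 2421 = q_9, so the answer is 56731/1217.

56731/1217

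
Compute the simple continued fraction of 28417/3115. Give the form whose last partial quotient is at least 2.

[9; 8, 6, 2, 9, 3]

28417 = 9*3115 + 382
3115 = 8*382 + 59
382 = 6*59 + 28
59 = 2*28 + 3
28 = 9*3 + 1
3 = 3*1 + 0  (stop)
So 28417/3115 = [9; 8, 6, 2, 9, 3].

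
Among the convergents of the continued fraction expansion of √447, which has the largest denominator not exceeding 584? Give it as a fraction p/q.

√447 = [21; 7, 42, …] (period length 2).
Convergents:
  p_0/q_0 = 21/1
  p_1/q_1 = 148/7
  p_2/q_2 = 6237/295
  p_3/q_3 = 43807/2072
q_2 = 295 ≤ 584 < 2072 = q_3, so the answer is 6237/295.

6237/295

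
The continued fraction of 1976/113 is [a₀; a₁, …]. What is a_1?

2

1976 = 17·113 + 55   →  a_0 = 17
113 = 2·55 + 3   →  a_1 = 2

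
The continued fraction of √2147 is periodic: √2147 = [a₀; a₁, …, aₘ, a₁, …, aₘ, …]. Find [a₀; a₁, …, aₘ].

a₀ = ⌊√2147⌋ = 46.
With m₀=0, d₀=1 and mₖ₊₁ = dₖaₖ − mₖ, dₖ₊₁ = (n − mₖ₊₁²)/dₖ, aₖ₊₁ = ⌊(a₀+mₖ₊₁)/dₖ₊₁⌋:
  k=1: m=46, d=31, a=2
  k=2: m=16, d=61, a=1
  k=3: m=45, d=2, a=45
  k=4: m=45, d=61, a=1
  k=5: m=16, d=31, a=2
  k=6: m=46, d=1, a=92
d=1 and a=2a₀=92 at k=6, so the next step gives (m, d) = (46, 31) again — its k=1 value — and the period has length 6.

[46; 2, 1, 45, 1, 2, 92]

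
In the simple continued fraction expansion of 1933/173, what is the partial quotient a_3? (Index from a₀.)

3

1933 = 11·173 + 30   →  a_0 = 11
173 = 5·30 + 23   →  a_1 = 5
30 = 1·23 + 7   →  a_2 = 1
23 = 3·7 + 2   →  a_3 = 3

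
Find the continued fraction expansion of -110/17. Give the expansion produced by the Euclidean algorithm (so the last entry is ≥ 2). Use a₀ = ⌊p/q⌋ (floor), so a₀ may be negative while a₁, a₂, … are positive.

-110 = -7·17 + 9
17 = 1·9 + 8
9 = 1·8 + 1
8 = 8·1 + 0  (stop)
So -110/17 = [-7; 1, 1, 8].

[-7; 1, 1, 8]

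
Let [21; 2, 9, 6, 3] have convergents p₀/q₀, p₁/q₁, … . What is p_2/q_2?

408/19

Using pₖ = aₖpₖ₋₁ + pₖ₋₂, qₖ = aₖqₖ₋₁ + qₖ₋₂ (with p₋₁=1, p₋₂=0, q₋₁=0, q₋₂=1):
  k=0: a=21, p=21, q=1
  k=1: a=2, p=43, q=2
  k=2: a=9, p=408, q=19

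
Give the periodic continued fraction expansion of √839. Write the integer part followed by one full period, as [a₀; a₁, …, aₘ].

a₀ = ⌊√839⌋ = 28.

[28; 1, 27, 1, 56]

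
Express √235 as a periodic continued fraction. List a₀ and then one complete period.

[15; 3, 30]

a₀ = ⌊√235⌋ = 15.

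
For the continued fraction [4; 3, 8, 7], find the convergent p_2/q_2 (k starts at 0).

Using pₖ = aₖpₖ₋₁ + pₖ₋₂, qₖ = aₖqₖ₋₁ + qₖ₋₂ (with p₋₁=1, p₋₂=0, q₋₁=0, q₋₂=1):
  k=0: a=4, p=4, q=1
  k=1: a=3, p=13, q=3
  k=2: a=8, p=108, q=25

108/25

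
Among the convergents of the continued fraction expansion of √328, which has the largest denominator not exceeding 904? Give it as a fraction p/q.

5886/325

√328 = [18; 9, 36, …] (period length 2).
Convergents:
  p_0/q_0 = 18/1
  p_1/q_1 = 163/9
  p_2/q_2 = 5886/325
  p_3/q_3 = 53137/2934
q_2 = 325 ≤ 904 < 2934 = q_3, so the answer is 5886/325.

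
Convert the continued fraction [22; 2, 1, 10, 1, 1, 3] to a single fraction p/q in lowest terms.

5273/236

Fold from the inside: start with 3/1.
  1 + 1/3 = 4/3
  1 + 3/4 = 7/4
  10 + 4/7 = 74/7
  1 + 7/74 = 81/74
  2 + 74/81 = 236/81
  22 + 81/236 = 5273/236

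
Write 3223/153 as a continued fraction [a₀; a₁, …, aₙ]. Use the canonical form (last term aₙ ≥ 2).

[21; 15, 3, 3]

3223 = 21·153 + 10
153 = 15·10 + 3
10 = 3·3 + 1
3 = 3·1 + 0  (stop)
So 3223/153 = [21; 15, 3, 3].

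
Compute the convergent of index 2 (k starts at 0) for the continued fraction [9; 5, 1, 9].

55/6

Using pₖ = aₖpₖ₋₁ + pₖ₋₂, qₖ = aₖqₖ₋₁ + qₖ₋₂ (with p₋₁=1, p₋₂=0, q₋₁=0, q₋₂=1):
  k=0: a=9, p=9, q=1
  k=1: a=5, p=46, q=5
  k=2: a=1, p=55, q=6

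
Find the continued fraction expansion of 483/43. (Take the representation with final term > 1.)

[11; 4, 3, 3]

483 = 11×43 + 10
43 = 4×10 + 3
10 = 3×3 + 1
3 = 3×1 + 0  (stop)
So 483/43 = [11; 4, 3, 3].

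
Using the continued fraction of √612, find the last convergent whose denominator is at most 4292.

√612 = [24; 1, 2, 1, 4, 1, 2, 1, 48, …] (period length 8).
Convergents:
  p_0/q_0 = 24/1
  p_1/q_1 = 25/1
  p_2/q_2 = 74/3
  p_3/q_3 = 99/4
  p_4/q_4 = 470/19
  p_5/q_5 = 569/23
  p_6/q_6 = 1608/65
  p_7/q_7 = 2177/88
  p_8/q_8 = 106104/4289
  p_9/q_9 = 108281/4377
q_8 = 4289 ≤ 4292 < 4377 = q_9, so the answer is 106104/4289.

106104/4289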